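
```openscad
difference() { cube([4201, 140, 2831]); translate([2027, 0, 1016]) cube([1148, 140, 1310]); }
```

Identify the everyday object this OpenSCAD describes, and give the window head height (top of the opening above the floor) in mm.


A wall with a window opening. The window head height is 2326 mm.

A wall with a rectangular opening subtracted — a window. Sill at z = 1016, opening 1310 mm tall, so the head is at 1016 + 1310 = 2326 mm.


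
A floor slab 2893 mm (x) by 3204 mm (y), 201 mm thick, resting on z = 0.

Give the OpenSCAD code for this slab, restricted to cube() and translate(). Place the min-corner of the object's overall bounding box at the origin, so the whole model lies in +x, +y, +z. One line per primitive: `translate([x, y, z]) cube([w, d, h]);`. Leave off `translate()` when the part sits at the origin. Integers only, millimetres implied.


cube([2893, 3204, 201]);


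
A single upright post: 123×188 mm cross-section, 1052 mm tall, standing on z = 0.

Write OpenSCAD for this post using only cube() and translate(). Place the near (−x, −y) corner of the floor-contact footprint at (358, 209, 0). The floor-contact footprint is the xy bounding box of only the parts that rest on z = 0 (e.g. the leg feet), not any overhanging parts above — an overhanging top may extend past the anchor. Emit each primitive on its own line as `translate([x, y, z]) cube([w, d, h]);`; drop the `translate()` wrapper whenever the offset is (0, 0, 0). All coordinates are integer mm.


translate([358, 209, 0]) cube([123, 188, 1052]);


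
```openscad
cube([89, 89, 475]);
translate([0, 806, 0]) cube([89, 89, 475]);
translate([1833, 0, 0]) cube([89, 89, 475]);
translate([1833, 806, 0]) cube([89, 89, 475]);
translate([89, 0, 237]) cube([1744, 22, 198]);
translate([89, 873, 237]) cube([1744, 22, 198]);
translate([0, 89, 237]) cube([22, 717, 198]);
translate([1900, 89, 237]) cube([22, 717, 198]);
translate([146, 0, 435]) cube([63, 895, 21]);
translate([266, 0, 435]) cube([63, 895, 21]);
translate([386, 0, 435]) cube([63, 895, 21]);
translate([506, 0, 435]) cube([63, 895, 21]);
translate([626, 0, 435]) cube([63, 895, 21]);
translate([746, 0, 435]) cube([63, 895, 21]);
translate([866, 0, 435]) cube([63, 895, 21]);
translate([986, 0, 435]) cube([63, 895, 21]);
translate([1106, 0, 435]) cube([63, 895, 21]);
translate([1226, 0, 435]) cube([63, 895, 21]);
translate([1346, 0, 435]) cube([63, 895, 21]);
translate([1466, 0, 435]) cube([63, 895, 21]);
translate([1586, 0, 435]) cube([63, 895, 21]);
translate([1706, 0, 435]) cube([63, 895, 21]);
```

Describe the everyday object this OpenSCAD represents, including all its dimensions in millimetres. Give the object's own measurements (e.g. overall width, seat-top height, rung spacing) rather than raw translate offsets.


A bed frame 1922 mm long (x) by 895 mm wide (y). Four 89×89 mm corner posts, 475 mm tall, at the corners of the footprint. Four rails of 22 mm thickness and 198 mm height run between adjacent posts with their undersides at z = 237 mm, their outer faces flush with the outside of the frame (the two x-running rails run between the posts' inner faces; the two y-running rails run between the posts' inner faces). 14 slats, each 63 mm wide (x) and 21 mm thick, lie across the top of the two x-running rails, running the full 895 mm width of the frame in y; along x they sit between the end posts with a 57 mm gap after the −x posts and between neighbouring slats, leaving 64 mm before the +x posts.


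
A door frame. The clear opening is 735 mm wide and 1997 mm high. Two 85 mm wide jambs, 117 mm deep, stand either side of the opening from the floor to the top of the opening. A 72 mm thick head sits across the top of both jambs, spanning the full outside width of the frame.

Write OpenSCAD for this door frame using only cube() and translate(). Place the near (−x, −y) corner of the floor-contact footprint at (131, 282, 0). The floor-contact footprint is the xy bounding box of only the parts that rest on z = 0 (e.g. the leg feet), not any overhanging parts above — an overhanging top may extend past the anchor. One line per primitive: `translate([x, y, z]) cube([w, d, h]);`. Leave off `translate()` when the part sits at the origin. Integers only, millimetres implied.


translate([131, 282, 0]) cube([85, 117, 1997]);
translate([951, 282, 0]) cube([85, 117, 1997]);
translate([131, 282, 1997]) cube([905, 117, 72]);


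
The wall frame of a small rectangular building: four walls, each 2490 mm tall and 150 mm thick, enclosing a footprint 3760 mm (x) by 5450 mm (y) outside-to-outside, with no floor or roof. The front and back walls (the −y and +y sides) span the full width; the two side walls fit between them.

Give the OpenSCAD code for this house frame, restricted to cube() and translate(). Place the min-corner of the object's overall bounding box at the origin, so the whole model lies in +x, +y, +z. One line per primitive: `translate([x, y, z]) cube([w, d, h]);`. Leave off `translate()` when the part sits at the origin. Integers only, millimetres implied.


cube([3760, 150, 2490]);
translate([0, 5300, 0]) cube([3760, 150, 2490]);
translate([0, 150, 0]) cube([150, 5150, 2490]);
translate([3610, 150, 0]) cube([150, 5150, 2490]);


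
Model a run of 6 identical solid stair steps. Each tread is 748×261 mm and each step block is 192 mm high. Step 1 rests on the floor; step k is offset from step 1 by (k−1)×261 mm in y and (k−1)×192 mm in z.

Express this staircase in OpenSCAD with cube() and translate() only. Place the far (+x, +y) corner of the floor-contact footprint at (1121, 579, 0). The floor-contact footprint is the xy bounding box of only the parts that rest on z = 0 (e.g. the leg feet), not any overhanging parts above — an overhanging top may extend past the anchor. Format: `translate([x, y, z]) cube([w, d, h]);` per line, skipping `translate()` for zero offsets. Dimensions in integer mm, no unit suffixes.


translate([373, 318, 0]) cube([748, 261, 192]);
translate([373, 579, 192]) cube([748, 261, 192]);
translate([373, 840, 384]) cube([748, 261, 192]);
translate([373, 1101, 576]) cube([748, 261, 192]);
translate([373, 1362, 768]) cube([748, 261, 192]);
translate([373, 1623, 960]) cube([748, 261, 192]);


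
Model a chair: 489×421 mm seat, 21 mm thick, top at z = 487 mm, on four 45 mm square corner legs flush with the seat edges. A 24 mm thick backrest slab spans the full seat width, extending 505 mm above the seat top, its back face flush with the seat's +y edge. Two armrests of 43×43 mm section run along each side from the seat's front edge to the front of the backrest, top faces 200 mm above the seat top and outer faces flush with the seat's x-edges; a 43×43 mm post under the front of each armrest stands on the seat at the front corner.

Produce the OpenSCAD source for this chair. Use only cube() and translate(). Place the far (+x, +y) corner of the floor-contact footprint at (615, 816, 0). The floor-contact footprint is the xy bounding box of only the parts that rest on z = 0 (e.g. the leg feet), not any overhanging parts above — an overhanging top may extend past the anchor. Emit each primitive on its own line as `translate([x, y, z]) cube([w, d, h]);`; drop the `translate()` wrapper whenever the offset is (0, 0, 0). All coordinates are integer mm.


translate([126, 395, 466]) cube([489, 421, 21]);
translate([126, 395, 0]) cube([45, 45, 466]);
translate([570, 395, 0]) cube([45, 45, 466]);
translate([126, 771, 0]) cube([45, 45, 466]);
translate([570, 771, 0]) cube([45, 45, 466]);
translate([126, 792, 487]) cube([489, 24, 505]);
translate([126, 395, 644]) cube([43, 397, 43]);
translate([572, 395, 644]) cube([43, 397, 43]);
translate([126, 395, 487]) cube([43, 43, 157]);
translate([572, 395, 487]) cube([43, 43, 157]);


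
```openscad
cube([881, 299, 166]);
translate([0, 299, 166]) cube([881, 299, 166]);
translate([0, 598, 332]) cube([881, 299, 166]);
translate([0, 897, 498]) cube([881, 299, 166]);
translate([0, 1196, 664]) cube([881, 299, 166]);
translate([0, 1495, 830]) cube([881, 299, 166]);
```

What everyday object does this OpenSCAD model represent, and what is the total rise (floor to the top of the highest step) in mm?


A staircase. The total rise is 996 mm.

6 identical blocks, each offset up and back from the previous — a staircase. Each step is 166 mm tall and there are 6 of them, so the total rise is 6 × 166 = 996 mm.


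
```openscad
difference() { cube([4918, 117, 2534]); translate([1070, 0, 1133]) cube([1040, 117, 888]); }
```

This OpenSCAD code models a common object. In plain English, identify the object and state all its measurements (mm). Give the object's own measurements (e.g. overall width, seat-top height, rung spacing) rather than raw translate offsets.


A wall 4918 mm long (x), 117 mm thick (y), 2534 mm tall, with a rectangular window opening cut through it. The opening is 1040 mm wide and 888 mm tall; its sill is at z = 1133 mm and its near (−x) edge is 1070 mm from the wall's −x end. The opening passes through the full wall thickness.


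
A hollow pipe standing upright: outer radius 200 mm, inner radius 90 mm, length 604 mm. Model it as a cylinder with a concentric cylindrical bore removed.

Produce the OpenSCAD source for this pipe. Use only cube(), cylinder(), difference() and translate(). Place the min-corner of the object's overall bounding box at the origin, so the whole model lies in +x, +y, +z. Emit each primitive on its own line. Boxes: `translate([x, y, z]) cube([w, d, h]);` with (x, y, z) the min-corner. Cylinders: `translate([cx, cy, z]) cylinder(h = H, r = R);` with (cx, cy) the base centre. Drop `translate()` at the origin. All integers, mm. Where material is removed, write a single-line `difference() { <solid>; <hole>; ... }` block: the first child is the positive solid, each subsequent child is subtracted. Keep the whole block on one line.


difference() { translate([200, 200, 0]) cylinder(h = 604, r = 200); translate([200, 200, 0]) cylinder(h = 604, r = 90); }


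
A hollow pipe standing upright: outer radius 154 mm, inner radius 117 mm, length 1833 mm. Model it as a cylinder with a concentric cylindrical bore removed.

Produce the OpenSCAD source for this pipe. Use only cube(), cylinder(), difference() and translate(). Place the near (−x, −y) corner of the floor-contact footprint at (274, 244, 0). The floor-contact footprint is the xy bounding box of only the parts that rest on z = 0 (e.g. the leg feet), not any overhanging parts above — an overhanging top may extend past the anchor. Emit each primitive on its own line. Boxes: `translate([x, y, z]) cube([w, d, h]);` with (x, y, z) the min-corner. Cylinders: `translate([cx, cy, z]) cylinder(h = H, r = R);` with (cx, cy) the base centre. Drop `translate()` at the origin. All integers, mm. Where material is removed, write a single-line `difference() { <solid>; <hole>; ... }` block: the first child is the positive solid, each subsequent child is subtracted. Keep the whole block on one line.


difference() { translate([428, 398, 0]) cylinder(h = 1833, r = 154); translate([428, 398, 0]) cylinder(h = 1833, r = 117); }


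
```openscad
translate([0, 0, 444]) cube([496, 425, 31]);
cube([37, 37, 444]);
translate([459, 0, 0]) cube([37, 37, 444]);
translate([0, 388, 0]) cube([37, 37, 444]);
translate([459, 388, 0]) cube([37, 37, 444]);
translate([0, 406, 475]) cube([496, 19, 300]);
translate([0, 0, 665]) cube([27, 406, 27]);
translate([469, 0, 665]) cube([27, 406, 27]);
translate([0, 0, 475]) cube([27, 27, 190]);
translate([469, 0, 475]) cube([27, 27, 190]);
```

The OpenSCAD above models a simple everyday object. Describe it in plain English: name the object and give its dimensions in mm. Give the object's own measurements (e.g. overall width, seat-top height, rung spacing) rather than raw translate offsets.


A chair. The seat is a 496×425×31 mm slab with its top at z = 475 mm, on four 37×37 mm corner legs (flush with the seat edges, standing on z = 0). A flat backrest 19 mm thick, 300 mm tall, spans the full seat width and rises from the seat top along its +y edge, rear face flush with the rear of the seat. Two armrests of 27×27 mm section run along each side from the seat's front edge to the front of the backrest, top faces 217 mm above the seat top and outer faces flush with the seat's x-edges; a 27×27 mm post under the front of each armrest stands on the seat at the front corner.


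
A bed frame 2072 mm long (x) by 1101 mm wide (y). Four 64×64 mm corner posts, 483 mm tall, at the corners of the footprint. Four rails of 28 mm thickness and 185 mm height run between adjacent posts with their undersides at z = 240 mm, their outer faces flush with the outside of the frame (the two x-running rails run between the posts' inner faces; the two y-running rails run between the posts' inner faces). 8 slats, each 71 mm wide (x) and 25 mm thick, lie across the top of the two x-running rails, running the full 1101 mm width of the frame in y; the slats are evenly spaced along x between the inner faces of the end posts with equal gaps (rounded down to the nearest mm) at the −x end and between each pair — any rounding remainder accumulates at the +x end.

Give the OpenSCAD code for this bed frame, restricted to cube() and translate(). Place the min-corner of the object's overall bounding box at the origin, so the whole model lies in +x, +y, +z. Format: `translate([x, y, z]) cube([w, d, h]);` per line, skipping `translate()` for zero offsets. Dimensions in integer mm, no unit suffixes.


// slat z = rail_z + rail_h = 240 + 185 = 425
// slat gap = ⌊(1944 − 8·71) / 9⌋ = 152
cube([64, 64, 483]);
translate([0, 1037, 0]) cube([64, 64, 483]);
translate([2008, 0, 0]) cube([64, 64, 483]);
translate([2008, 1037, 0]) cube([64, 64, 483]);
translate([64, 0, 240]) cube([1944, 28, 185]);
translate([64, 1073, 240]) cube([1944, 28, 185]);
translate([0, 64, 240]) cube([28, 973, 185]);
translate([2044, 64, 240]) cube([28, 973, 185]);
translate([216, 0, 425]) cube([71, 1101, 25]);
translate([439, 0, 425]) cube([71, 1101, 25]);
translate([662, 0, 425]) cube([71, 1101, 25]);
translate([885, 0, 425]) cube([71, 1101, 25]);
translate([1108, 0, 425]) cube([71, 1101, 25]);
translate([1331, 0, 425]) cube([71, 1101, 25]);
translate([1554, 0, 425]) cube([71, 1101, 25]);
translate([1777, 0, 425]) cube([71, 1101, 25]);


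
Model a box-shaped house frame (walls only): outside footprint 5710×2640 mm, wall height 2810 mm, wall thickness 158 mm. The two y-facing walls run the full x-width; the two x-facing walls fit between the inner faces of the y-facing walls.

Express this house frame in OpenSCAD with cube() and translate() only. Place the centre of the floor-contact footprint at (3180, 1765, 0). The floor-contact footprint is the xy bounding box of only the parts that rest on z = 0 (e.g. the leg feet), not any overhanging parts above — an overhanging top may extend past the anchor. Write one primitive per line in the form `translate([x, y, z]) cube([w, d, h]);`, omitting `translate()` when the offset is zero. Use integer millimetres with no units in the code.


translate([325, 445, 0]) cube([5710, 158, 2810]);
translate([325, 2927, 0]) cube([5710, 158, 2810]);
translate([325, 603, 0]) cube([158, 2324, 2810]);
translate([5877, 603, 0]) cube([158, 2324, 2810]);


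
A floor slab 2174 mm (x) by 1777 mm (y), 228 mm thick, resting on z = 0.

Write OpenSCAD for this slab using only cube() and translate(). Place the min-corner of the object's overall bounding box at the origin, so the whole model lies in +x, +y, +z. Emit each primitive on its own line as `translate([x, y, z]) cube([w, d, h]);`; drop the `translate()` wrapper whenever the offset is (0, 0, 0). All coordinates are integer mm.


cube([2174, 1777, 228]);


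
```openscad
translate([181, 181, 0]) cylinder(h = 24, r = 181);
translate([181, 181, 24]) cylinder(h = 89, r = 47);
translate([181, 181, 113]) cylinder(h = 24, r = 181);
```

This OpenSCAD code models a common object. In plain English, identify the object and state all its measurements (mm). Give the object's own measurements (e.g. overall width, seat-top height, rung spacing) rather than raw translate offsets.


A spool: two coaxial disc flanges of radius 181 mm and thickness 24 mm, joined by a core cylinder of radius 47 mm and height 89 mm. The lower flange rests on z = 0 and the three cylinders share a vertical axis.


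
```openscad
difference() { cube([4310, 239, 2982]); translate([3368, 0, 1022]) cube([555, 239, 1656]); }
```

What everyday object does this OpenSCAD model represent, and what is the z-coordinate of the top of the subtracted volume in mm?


A wall with a window opening. The window head height is 2678 mm.

A wall with a rectangular opening subtracted — a window. Sill at z = 1022, opening 1656 mm tall, so the head is at 1022 + 1656 = 2678 mm.


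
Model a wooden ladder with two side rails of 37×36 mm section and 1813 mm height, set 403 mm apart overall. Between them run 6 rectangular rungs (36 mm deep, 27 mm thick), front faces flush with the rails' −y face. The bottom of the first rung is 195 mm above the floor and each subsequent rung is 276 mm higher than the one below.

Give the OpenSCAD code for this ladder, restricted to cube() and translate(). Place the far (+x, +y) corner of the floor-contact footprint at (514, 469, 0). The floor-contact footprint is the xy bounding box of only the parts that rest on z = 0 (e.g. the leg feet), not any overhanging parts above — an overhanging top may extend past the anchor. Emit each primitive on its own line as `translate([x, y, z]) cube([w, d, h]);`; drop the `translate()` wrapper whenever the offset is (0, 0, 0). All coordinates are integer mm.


// rung span = 403 - 2*37 = 329
// rung[k] z = 195 + k*276
translate([111, 433, 0]) cube([37, 36, 1813]);
translate([477, 433, 0]) cube([37, 36, 1813]);
translate([148, 433, 195]) cube([329, 36, 27]);
translate([148, 433, 471]) cube([329, 36, 27]);
translate([148, 433, 747]) cube([329, 36, 27]);
translate([148, 433, 1023]) cube([329, 36, 27]);
translate([148, 433, 1299]) cube([329, 36, 27]);
translate([148, 433, 1575]) cube([329, 36, 27]);


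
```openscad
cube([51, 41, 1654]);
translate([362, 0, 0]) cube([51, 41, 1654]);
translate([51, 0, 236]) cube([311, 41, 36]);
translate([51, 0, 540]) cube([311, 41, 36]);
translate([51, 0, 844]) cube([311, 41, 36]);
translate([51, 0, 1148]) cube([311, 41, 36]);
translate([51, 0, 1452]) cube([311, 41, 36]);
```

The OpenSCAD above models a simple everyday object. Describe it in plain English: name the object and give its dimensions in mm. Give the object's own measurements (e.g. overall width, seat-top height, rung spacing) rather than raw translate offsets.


A straight ladder. Two 51×41 mm vertical rails, 1654 mm tall, stand 413 mm apart (outside-to-outside) with their front faces coplanar on the −y side. 5 rungs, each 41 mm deep and 36 mm tall, span between the inner faces of the rails, front faces flush with the rails. The lowest rung's underside is at z = 236 mm and rungs are spaced 304 mm apart (underside to underside).


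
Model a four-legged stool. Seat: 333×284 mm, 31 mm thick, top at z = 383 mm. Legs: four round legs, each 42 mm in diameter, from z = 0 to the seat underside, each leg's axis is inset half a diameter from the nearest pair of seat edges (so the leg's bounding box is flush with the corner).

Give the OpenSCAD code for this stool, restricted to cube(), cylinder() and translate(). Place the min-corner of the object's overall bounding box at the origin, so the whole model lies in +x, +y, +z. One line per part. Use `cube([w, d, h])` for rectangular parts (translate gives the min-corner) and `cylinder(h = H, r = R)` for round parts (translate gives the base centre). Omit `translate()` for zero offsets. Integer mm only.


translate([0, 0, 352]) cube([333, 284, 31]);
translate([21, 21, 0]) cylinder(h = 352, r = 21);
translate([312, 21, 0]) cylinder(h = 352, r = 21);
translate([21, 263, 0]) cylinder(h = 352, r = 21);
translate([312, 263, 0]) cylinder(h = 352, r = 21);


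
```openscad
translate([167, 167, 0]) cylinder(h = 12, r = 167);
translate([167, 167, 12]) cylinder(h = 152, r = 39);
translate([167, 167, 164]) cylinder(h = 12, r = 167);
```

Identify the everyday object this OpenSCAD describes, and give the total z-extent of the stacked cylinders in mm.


A spool. The overall height is 176 mm.

Three coaxial cylinders, large–small–large — a spool. Two 12 mm flanges and a 152 mm core give 12 + 152 + 12 = 176 mm.


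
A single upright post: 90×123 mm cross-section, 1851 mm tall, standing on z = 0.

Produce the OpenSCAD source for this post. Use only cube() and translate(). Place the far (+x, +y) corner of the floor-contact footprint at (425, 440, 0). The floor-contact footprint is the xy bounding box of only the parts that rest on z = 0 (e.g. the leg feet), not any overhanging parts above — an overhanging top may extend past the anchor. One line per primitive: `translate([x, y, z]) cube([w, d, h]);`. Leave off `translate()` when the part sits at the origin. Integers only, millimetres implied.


translate([335, 317, 0]) cube([90, 123, 1851]);


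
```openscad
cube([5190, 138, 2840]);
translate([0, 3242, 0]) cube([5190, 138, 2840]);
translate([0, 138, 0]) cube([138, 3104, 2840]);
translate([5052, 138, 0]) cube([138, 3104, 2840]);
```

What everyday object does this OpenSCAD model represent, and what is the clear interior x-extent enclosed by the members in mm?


A house (or room) frame. The interior width is 4914 mm.

Four 2840 mm walls enclosing a rectangle with no floor or roof — a room or house frame. Outside width is 5190 mm and wall thickness is 138 mm, so the interior width is 5190 − 2 × 138 = 4914 mm.


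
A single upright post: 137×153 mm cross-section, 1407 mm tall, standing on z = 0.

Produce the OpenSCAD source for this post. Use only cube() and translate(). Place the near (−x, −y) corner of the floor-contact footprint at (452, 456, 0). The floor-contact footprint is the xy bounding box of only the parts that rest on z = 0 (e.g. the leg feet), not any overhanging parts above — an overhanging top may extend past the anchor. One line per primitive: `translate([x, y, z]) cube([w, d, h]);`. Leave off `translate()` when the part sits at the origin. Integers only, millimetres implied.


translate([452, 456, 0]) cube([137, 153, 1407]);


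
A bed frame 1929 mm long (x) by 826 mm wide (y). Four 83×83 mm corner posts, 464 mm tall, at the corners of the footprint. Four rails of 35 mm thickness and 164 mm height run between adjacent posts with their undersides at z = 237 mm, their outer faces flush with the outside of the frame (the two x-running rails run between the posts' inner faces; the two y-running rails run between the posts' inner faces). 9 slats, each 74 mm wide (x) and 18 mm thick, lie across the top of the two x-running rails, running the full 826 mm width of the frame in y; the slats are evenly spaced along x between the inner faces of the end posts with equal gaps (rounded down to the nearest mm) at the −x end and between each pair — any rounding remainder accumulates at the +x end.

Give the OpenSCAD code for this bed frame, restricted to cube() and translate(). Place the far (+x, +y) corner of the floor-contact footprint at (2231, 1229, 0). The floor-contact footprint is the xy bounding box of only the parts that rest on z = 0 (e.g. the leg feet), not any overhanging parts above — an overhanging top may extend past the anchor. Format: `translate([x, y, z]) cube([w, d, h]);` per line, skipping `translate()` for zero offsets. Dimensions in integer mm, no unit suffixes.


// slat z = rail_z + rail_h = 237 + 164 = 401
// slat gap = ⌊(1763 − 9·74) / 10⌋ = 109
translate([302, 403, 0]) cube([83, 83, 464]);
translate([302, 1146, 0]) cube([83, 83, 464]);
translate([2148, 403, 0]) cube([83, 83, 464]);
translate([2148, 1146, 0]) cube([83, 83, 464]);
translate([385, 403, 237]) cube([1763, 35, 164]);
translate([385, 1194, 237]) cube([1763, 35, 164]);
translate([302, 486, 237]) cube([35, 660, 164]);
translate([2196, 486, 237]) cube([35, 660, 164]);
translate([494, 403, 401]) cube([74, 826, 18]);
translate([677, 403, 401]) cube([74, 826, 18]);
translate([860, 403, 401]) cube([74, 826, 18]);
translate([1043, 403, 401]) cube([74, 826, 18]);
translate([1226, 403, 401]) cube([74, 826, 18]);
translate([1409, 403, 401]) cube([74, 826, 18]);
translate([1592, 403, 401]) cube([74, 826, 18]);
translate([1775, 403, 401]) cube([74, 826, 18]);
translate([1958, 403, 401]) cube([74, 826, 18]);


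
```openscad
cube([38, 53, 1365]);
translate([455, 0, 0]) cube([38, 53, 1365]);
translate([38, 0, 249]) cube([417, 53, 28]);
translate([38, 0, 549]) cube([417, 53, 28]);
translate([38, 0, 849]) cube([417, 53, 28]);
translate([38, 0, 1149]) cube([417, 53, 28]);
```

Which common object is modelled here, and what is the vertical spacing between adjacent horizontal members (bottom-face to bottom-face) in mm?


A ladder. The rung spacing is 300 mm.

Two tall 38×53 posts with 4 short bars between them — a ladder. Adjacent rungs sit at z = 249 and z = 549, so the spacing is 549 − 249 = 300 mm.


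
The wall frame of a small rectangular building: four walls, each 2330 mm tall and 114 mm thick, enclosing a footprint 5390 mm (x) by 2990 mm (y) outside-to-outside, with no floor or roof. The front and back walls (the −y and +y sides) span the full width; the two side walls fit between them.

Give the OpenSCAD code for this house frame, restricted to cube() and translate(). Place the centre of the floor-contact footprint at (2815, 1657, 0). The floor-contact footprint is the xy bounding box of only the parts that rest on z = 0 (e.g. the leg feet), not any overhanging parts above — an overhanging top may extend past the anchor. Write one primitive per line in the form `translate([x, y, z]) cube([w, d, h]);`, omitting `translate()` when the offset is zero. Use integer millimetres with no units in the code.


translate([120, 162, 0]) cube([5390, 114, 2330]);
translate([120, 3038, 0]) cube([5390, 114, 2330]);
translate([120, 276, 0]) cube([114, 2762, 2330]);
translate([5396, 276, 0]) cube([114, 2762, 2330]);


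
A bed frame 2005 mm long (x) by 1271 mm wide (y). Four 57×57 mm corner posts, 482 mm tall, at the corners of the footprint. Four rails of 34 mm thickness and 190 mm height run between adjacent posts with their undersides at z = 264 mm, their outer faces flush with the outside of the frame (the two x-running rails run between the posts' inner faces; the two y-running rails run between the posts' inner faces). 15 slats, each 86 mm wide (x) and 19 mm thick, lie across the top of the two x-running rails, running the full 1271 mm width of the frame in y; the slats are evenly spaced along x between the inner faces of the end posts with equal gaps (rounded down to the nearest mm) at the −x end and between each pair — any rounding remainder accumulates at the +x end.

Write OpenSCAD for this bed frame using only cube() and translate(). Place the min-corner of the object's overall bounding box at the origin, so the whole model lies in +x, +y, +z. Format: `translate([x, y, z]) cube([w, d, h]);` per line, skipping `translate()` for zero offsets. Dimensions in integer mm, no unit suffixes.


cube([57, 57, 482]);
translate([0, 1214, 0]) cube([57, 57, 482]);
translate([1948, 0, 0]) cube([57, 57, 482]);
translate([1948, 1214, 0]) cube([57, 57, 482]);
translate([57, 0, 264]) cube([1891, 34, 190]);
translate([57, 1237, 264]) cube([1891, 34, 190]);
translate([0, 57, 264]) cube([34, 1157, 190]);
translate([1971, 57, 264]) cube([34, 1157, 190]);
translate([94, 0, 454]) cube([86, 1271, 19]);
translate([217, 0, 454]) cube([86, 1271, 19]);
translate([340, 0, 454]) cube([86, 1271, 19]);
translate([463, 0, 454]) cube([86, 1271, 19]);
translate([586, 0, 454]) cube([86, 1271, 19]);
translate([709, 0, 454]) cube([86, 1271, 19]);
translate([832, 0, 454]) cube([86, 1271, 19]);
translate([955, 0, 454]) cube([86, 1271, 19]);
translate([1078, 0, 454]) cube([86, 1271, 19]);
translate([1201, 0, 454]) cube([86, 1271, 19]);
translate([1324, 0, 454]) cube([86, 1271, 19]);
translate([1447, 0, 454]) cube([86, 1271, 19]);
translate([1570, 0, 454]) cube([86, 1271, 19]);
translate([1693, 0, 454]) cube([86, 1271, 19]);
translate([1816, 0, 454]) cube([86, 1271, 19]);


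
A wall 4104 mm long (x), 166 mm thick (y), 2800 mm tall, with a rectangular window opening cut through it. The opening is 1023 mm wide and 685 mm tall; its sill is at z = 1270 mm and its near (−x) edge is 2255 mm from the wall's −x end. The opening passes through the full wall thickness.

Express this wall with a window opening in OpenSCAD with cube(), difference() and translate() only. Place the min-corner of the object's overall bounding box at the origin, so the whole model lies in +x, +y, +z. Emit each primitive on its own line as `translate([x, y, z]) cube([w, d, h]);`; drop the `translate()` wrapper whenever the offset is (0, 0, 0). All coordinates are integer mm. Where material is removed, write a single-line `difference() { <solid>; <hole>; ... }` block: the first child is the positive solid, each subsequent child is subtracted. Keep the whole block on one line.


difference() { cube([4104, 166, 2800]); translate([2255, 0, 1270]) cube([1023, 166, 685]); }


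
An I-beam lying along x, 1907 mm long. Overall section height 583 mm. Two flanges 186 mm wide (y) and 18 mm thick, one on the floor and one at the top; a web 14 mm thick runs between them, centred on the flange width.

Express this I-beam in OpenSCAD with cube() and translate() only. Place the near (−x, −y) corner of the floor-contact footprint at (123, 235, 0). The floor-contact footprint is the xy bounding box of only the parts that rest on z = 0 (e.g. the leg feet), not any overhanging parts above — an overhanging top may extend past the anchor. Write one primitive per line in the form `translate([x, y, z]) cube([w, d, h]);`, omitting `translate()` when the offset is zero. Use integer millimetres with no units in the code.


translate([123, 235, 0]) cube([1907, 186, 18]);
translate([123, 321, 18]) cube([1907, 14, 547]);
translate([123, 235, 565]) cube([1907, 186, 18]);


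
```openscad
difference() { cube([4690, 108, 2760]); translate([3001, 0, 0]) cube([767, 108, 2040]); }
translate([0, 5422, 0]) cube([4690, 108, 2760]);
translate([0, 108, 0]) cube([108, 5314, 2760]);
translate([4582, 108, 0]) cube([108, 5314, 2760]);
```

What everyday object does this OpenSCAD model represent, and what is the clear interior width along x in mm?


A single room. The interior width is 4474 mm.

Four walls enclosing a rectangle with a door in the front wall — a room. Outside width 4690 minus two 108 mm walls gives 4474 mm.


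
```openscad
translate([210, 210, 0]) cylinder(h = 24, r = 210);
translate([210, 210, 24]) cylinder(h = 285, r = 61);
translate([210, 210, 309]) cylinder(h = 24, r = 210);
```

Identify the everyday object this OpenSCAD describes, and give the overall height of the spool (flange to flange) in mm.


A spool. The overall height is 333 mm.

Three coaxial cylinders, large–small–large — a spool. Two 24 mm flanges and a 285 mm core give 24 + 285 + 24 = 333 mm.


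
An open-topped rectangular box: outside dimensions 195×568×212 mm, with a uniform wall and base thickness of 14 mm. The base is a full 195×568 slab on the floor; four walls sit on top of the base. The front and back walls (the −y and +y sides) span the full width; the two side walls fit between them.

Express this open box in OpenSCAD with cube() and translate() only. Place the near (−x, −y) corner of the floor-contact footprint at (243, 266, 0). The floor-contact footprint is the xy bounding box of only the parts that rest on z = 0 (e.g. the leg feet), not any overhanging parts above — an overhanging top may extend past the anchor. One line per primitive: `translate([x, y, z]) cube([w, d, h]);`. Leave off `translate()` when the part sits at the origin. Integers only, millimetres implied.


translate([243, 266, 0]) cube([195, 568, 14]);
translate([243, 266, 14]) cube([195, 14, 198]);
translate([243, 820, 14]) cube([195, 14, 198]);
translate([243, 280, 14]) cube([14, 540, 198]);
translate([424, 280, 14]) cube([14, 540, 198]);


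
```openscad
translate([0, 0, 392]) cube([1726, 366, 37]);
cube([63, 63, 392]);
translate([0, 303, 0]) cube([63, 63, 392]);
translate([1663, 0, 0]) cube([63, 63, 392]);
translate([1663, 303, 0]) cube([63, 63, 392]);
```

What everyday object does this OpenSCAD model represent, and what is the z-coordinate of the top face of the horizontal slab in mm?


A bench. The seat-top height is 429 mm.

A long slab on four corner posts — a bench. The slab sits at z = 392 with thickness 37, so the top is 392 + 37 = 429 mm.


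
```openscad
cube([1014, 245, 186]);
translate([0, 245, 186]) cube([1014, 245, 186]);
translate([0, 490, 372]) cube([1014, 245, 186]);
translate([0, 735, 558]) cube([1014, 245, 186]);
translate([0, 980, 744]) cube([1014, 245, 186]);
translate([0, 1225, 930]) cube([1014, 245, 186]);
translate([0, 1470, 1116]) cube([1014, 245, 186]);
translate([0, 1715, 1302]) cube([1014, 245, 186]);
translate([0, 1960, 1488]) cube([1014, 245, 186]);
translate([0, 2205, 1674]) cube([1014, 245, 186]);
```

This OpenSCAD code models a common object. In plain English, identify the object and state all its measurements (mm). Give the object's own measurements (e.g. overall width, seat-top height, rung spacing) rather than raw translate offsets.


A straight staircase of 10 solid steps. Each step is 1014 mm wide (x), 245 mm deep (y, the going) and 186 mm tall (the rise). The first step rests on the floor; each subsequent step sits one going further in +y and one rise higher in +z, directly behind and above the previous step with no overlap.


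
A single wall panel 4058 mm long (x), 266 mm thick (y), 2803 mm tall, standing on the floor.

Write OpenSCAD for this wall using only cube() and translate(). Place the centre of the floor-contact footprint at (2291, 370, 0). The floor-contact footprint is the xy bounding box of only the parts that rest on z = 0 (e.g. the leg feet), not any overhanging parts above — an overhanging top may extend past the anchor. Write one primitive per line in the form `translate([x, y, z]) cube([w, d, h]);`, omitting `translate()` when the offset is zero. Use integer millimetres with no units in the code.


translate([262, 237, 0]) cube([4058, 266, 2803]);


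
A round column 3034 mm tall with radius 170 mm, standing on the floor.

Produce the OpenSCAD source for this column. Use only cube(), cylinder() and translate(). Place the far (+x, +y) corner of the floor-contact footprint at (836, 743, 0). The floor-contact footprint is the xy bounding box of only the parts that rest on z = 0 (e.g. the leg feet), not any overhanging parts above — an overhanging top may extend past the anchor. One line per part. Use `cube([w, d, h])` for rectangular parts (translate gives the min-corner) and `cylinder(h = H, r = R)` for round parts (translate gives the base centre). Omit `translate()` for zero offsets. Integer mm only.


translate([666, 573, 0]) cylinder(h = 3034, r = 170);


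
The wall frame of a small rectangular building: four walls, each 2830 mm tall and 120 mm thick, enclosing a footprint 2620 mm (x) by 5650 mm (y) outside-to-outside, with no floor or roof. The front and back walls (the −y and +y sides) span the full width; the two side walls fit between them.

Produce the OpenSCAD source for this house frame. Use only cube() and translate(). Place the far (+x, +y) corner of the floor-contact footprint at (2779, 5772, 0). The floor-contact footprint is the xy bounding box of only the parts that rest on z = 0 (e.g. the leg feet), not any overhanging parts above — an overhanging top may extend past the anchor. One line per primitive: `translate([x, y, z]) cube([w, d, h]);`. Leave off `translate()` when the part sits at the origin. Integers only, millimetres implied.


translate([159, 122, 0]) cube([2620, 120, 2830]);
translate([159, 5652, 0]) cube([2620, 120, 2830]);
translate([159, 242, 0]) cube([120, 5410, 2830]);
translate([2659, 242, 0]) cube([120, 5410, 2830]);


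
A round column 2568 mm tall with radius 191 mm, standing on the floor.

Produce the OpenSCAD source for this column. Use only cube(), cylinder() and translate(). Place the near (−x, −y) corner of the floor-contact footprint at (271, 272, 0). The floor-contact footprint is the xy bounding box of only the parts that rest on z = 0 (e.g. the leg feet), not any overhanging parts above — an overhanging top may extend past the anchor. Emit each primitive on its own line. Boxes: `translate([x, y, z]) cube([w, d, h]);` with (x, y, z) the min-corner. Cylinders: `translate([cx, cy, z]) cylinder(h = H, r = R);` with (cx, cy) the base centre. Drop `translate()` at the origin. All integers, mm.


translate([462, 463, 0]) cylinder(h = 2568, r = 191);


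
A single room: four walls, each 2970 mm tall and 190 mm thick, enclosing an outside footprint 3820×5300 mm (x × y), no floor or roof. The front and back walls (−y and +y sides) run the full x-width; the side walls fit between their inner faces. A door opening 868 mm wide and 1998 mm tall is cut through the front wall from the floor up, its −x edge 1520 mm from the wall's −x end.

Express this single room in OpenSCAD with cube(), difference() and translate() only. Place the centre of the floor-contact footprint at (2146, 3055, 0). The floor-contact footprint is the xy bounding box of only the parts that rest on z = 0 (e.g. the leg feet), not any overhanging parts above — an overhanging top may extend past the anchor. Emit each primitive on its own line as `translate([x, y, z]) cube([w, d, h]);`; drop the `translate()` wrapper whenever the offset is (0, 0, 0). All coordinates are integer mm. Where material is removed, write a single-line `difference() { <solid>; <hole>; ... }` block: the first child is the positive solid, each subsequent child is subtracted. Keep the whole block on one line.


difference() { translate([236, 405, 0]) cube([3820, 190, 2970]); translate([1756, 405, 0]) cube([868, 190, 1998]); }
translate([236, 5515, 0]) cube([3820, 190, 2970]);
translate([236, 595, 0]) cube([190, 4920, 2970]);
translate([3866, 595, 0]) cube([190, 4920, 2970]);


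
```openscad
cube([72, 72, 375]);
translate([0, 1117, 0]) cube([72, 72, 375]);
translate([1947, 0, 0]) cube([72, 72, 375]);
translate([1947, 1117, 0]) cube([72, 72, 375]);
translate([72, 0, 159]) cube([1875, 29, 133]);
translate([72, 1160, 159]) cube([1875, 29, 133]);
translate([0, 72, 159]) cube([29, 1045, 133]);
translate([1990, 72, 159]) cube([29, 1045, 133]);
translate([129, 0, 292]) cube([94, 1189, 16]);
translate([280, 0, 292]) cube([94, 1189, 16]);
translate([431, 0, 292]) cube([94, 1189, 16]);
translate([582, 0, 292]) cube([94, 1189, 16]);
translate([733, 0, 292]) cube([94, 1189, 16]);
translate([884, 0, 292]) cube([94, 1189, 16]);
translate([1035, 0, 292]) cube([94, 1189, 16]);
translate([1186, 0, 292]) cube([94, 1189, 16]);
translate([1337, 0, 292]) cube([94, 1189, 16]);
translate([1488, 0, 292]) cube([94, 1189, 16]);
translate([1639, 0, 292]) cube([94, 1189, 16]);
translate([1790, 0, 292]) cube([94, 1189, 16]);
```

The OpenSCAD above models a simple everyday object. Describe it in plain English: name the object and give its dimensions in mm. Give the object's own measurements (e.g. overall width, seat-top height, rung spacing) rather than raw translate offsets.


A bed frame 2019 mm long (x) by 1189 mm wide (y). Four 72×72 mm corner posts, 375 mm tall, at the corners of the footprint. Four rails of 29 mm thickness and 133 mm height run between adjacent posts with their undersides at z = 159 mm, their outer faces flush with the outside of the frame (the two x-running rails run between the posts' inner faces; the two y-running rails run between the posts' inner faces). 12 slats, each 94 mm wide (x) and 16 mm thick, lie across the top of the two x-running rails, running the full 1189 mm width of the frame in y; along x they sit between the end posts with a 57 mm gap after the −x posts and between neighbouring slats, leaving 63 mm before the +x posts.
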